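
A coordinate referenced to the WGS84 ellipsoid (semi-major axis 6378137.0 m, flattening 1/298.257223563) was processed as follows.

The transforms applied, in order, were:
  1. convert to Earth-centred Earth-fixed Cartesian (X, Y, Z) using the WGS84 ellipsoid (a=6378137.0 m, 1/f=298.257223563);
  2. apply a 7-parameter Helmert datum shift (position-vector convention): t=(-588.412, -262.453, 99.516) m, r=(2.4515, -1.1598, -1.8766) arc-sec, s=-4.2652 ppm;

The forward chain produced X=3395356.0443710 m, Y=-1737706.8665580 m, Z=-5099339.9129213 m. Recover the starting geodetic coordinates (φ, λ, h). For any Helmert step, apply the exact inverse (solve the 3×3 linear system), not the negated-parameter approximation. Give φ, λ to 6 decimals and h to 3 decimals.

start: X=3395356.0444, Y=-1737706.8666, Z=-5099339.9129 m
→ Helmert⁻¹: X=3395946.0749, Y=-1737481.5359, Z=-5099459.6238
→ geod (Bowring, a=6378137.000): φ=-53.38623000°, λ=-27.09583000°, h=3941.7050 m

φ=-53.386230°, λ=-27.095830°, h=3941.705 m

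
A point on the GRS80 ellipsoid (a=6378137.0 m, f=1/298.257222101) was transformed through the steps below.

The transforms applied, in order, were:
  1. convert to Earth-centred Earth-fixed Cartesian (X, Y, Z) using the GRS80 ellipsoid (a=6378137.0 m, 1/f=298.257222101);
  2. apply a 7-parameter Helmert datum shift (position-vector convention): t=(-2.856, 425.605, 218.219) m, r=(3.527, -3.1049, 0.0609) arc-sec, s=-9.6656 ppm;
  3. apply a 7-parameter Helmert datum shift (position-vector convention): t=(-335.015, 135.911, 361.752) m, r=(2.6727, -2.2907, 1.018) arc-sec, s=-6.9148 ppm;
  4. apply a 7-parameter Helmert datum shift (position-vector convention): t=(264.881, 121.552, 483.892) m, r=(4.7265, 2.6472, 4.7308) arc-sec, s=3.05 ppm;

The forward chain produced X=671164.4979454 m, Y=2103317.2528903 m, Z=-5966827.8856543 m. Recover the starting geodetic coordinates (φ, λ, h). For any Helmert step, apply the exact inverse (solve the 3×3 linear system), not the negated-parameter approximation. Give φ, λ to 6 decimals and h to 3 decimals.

start: X=671164.4979, Y=2103317.2529, Z=-5966827.8857 m
→ Helmert⁻¹: X=671022.3897, Y=2103037.1561, Z=-5967333.1560
→ Helmert⁻¹: X=671306.1496, Y=2102835.1451, Z=-5967770.8767
→ Helmert⁻¹: X=671226.2774, Y=2102327.6125, Z=-5968092.8329
→ geod (Bowring, a=6378137.000): φ=-69.83141200°, λ=72.29287800°, h=3740.8590 m

φ=-69.831412°, λ=72.292878°, h=3740.859 m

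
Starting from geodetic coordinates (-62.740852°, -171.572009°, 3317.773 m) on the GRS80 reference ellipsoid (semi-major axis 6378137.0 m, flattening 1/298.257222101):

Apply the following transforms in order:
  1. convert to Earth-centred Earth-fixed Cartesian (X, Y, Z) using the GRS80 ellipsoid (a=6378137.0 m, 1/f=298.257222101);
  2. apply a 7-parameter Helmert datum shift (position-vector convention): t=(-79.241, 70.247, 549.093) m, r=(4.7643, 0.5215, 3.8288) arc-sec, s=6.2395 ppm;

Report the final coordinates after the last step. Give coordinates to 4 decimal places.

start: φ=-62.740852°, λ=-171.572009°, h=3317.773 m
→ ECEF (a=6378137.000, f=1/298.257222101): X=-2898917.4900, Y=-429522.1005, Z=-5649755.9786
→ Helmert 7p (PV): X=-2899021.1301, Y=-429377.8463, Z=-5649244.7290

X=-2899021.1301 m, Y=-429377.8463 m, Z=-5649244.7290 m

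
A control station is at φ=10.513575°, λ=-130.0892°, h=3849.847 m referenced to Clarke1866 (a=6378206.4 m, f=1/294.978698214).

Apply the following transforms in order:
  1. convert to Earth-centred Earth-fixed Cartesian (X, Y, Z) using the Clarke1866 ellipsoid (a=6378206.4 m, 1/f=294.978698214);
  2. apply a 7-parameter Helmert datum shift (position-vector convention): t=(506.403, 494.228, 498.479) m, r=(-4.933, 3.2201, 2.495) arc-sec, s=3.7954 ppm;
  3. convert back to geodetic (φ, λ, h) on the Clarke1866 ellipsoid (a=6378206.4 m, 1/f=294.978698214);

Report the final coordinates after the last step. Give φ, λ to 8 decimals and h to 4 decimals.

start: φ=10.513575°, λ=-130.089200°, h=3849.847 m
→ ECEF (a=6378206.400, f=1/294.978698214): X=-4041369.6651, Y=-4801117.2535, Z=1156776.8754
→ Helmert 7p (PV): X=-4040802.4666, Y=-4800662.4672, Z=1157457.6602
→ geod (Bowring, a=6378206.400): φ=10.52079964°, λ=-130.08791201°, h=3272.8989 m

φ=10.52079964°, λ=-130.08791201°, h=3272.8989 m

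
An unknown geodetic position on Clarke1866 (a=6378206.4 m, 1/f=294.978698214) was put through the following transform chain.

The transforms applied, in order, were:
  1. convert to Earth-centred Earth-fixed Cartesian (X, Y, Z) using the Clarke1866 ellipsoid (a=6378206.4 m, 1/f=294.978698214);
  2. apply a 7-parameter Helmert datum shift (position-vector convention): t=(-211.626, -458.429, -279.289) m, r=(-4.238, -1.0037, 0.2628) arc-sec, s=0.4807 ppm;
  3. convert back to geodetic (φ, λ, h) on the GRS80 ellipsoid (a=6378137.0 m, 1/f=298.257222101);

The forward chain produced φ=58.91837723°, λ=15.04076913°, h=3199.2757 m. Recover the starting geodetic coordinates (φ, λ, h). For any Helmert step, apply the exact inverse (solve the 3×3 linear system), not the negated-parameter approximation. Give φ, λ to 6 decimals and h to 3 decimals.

start: φ=58.918377°, λ=15.040769°, h=3199.276 m
→ ECEF (a=6378137.000, f=1/298.257222101): X=3189393.9089, Y=857028.3551, Z=5441987.7271
→ Helmert⁻¹: X=3189631.5765, Y=857370.4890, Z=5442266.4949
→ geod (Bowring, a=6378206.400): φ=58.91911300°, λ=15.04543100°, h=3707.3060 m

φ=58.919113°, λ=15.045431°, h=3707.306 m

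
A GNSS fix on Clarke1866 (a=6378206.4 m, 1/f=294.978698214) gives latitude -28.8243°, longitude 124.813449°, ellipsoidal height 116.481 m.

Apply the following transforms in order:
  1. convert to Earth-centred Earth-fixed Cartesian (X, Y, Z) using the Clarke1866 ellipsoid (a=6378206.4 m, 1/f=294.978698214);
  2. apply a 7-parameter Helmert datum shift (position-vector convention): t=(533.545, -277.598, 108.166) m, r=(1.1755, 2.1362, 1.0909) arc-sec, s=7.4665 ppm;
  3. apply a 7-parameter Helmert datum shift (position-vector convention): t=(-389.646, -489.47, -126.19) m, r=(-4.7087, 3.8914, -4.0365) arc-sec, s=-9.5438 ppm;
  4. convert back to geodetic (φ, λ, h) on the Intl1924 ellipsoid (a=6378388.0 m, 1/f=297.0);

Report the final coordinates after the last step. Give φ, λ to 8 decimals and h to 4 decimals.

φ=-28.82627426°, λ=124.81696513°, h=-727.3967 m

start: φ=-28.824300°, λ=124.813449°, h=116.481 m
→ ECEF (a=6378206.400, f=1/294.978698214): X=-3192773.1038, Y=4591498.3314, Z=-3056742.0255
→ Helmert 7p (PV): X=-3192319.3392, Y=4591255.5501, Z=-3056597.4491
→ Helmert 7p (PV): X=-3192646.3359, Y=4590714.9570, Z=-3056739.0518
→ geod (Bowring, a=6378388.000): φ=-28.82627426°, λ=124.81696513°, h=-727.3967 m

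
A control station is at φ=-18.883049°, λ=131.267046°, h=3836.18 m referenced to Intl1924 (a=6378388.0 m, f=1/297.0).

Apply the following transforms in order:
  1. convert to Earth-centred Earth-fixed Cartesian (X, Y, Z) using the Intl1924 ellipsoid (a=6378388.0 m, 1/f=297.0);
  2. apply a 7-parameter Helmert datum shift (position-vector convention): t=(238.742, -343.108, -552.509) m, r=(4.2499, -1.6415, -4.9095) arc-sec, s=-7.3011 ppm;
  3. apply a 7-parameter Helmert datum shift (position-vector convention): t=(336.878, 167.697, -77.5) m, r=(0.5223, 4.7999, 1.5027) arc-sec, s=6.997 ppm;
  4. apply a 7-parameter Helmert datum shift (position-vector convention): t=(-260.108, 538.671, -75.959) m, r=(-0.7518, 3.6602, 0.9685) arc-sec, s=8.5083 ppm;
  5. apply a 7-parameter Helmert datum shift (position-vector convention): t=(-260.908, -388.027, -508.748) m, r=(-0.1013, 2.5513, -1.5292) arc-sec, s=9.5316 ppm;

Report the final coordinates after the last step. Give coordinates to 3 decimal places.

X=-3984392.796 m, Y=4540749.833 m, Z=-2053355.745 m

start: φ=-18.883049°, λ=131.267046°, h=3836.180 m
→ ECEF (a=6378388.000, f=1/297.0): X=-3984370.8289, Y=4540578.4300, Z=-2052371.8619
→ Helmert 7p (PV): X=-3983978.5898, Y=4540339.2928, Z=-2052847.5408
→ Helmert 7p (PV): X=-3983750.4369, Y=4540514.9321, Z=-2052835.1974
→ Helmert 7p (PV): X=-3984102.1878, Y=4541066.0473, Z=-2052874.4792
→ Helmert 7p (PV): X=-3984392.7963, Y=4540749.8333, Z=-2053355.7446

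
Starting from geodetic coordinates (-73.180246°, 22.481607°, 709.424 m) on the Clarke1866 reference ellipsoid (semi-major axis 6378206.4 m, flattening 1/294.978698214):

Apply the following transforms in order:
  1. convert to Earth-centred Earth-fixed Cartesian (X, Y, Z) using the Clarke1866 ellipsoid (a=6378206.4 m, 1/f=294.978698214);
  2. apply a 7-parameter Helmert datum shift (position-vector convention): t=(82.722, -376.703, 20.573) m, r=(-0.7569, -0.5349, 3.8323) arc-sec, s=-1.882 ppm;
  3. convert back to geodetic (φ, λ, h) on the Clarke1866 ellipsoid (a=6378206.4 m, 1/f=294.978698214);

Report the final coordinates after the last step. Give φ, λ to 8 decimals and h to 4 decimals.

start: φ=-73.180246°, λ=22.481607°, h=709.424 m
→ ECEF (a=6378206.400, f=1/294.978698214): X=1710850.1201, Y=708013.9638, Z=-6083591.6688
→ Helmert 7p (PV): X=1710932.2441, Y=707645.3910, Z=-6083557.8079
→ geod (Bowring, a=6378206.400): φ=-73.18071581°, λ=22.47009631°, h=658.1984 m

φ=-73.18071581°, λ=22.47009631°, h=658.1984 m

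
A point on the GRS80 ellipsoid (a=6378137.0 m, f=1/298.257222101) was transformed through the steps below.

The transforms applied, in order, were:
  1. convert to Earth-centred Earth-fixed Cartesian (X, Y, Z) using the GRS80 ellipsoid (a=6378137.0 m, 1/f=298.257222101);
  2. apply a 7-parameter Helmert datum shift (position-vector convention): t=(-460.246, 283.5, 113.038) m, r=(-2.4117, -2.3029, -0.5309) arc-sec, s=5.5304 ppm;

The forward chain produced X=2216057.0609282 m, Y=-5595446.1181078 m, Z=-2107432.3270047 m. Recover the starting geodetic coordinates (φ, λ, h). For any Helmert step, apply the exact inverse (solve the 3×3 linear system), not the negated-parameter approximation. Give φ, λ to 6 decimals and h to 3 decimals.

start: X=2216057.0609, Y=-5595446.1181, Z=-2107432.3270 m
→ Helmert⁻¹: X=2216495.9202, Y=-5595668.3238, Z=-2107623.8821
→ geod (Bowring, a=6378137.000): φ=-19.41963000°, λ=-68.39102400°, h=1233.5120 m

φ=-19.419630°, λ=-68.391024°, h=1233.512 m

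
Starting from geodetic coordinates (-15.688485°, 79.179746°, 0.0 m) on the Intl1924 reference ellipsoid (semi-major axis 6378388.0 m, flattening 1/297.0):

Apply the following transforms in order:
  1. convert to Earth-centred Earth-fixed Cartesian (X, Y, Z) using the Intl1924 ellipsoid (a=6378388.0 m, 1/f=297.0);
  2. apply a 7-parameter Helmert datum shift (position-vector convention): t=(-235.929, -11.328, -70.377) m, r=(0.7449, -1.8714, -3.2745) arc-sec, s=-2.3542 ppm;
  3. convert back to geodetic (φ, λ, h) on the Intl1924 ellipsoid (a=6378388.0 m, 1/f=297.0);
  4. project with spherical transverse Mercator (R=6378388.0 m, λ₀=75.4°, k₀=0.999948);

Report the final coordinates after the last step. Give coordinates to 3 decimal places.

start: φ=-15.688485°, λ=79.179746°, h=0.000 m
→ ECEF (a=6378388.000, f=1/297.0): X=1153080.8985, Y=6033074.2109, Z=-1713586.7556
→ Helmert 7p (PV): X=1152953.5781, Y=6033036.5629, Z=-1713620.8491
→ geod (Bowring, a=6378388.000): φ=-15.68893039°, λ=79.18084663°, h=-49.3919 m
→ tm (R=6378388.0, λ₀=75.4°): E=405447.6808, N=-1750082.8411

E=405447.681 m, N=-1750082.841 m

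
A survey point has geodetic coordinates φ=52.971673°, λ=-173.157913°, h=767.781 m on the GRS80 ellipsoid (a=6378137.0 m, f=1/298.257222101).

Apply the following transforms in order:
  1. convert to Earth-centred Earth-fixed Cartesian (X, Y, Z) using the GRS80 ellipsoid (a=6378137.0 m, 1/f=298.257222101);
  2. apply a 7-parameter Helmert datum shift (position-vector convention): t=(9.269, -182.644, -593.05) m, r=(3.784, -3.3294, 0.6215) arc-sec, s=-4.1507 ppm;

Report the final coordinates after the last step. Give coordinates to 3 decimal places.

X=-3822298.301 m, Y=-458907.963 m, Z=5068574.468 m

start: φ=52.971673°, λ=-173.157913°, h=767.781 m
→ ECEF (a=6378137.000, f=1/298.257222101): X=-3822242.9927, Y=-458622.7087, Z=5069258.6688
→ Helmert 7p (PV): X=-3822298.3014, Y=-458907.9629, Z=5068574.4682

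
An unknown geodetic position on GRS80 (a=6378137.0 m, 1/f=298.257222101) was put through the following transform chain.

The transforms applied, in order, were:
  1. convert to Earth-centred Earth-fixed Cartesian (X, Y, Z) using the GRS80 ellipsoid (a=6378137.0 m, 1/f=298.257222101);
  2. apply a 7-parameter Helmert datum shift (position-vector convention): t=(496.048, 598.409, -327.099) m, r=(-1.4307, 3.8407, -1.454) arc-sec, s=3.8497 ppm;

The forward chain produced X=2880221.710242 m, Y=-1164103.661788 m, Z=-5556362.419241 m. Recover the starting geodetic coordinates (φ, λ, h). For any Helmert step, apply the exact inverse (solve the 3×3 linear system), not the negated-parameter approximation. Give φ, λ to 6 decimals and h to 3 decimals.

start: X=2880221.7102, Y=-1164103.6618, Z=-5556362.4192 m
→ Helmert⁻¹: X=2879826.2394, Y=-1164638.7491, Z=-5555968.3864
→ geod (Bowring, a=6378137.000): φ=-60.95345800°, λ=-22.01904100°, h=3593.9230 m

φ=-60.953458°, λ=-22.019041°, h=3593.923 m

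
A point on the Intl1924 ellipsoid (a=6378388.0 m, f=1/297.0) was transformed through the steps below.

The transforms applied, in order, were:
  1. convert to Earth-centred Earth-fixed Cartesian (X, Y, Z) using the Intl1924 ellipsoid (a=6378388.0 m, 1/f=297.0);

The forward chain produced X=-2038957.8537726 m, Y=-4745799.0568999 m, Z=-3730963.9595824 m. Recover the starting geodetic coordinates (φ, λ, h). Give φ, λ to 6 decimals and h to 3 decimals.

φ=-36.024881°, λ=-113.250017°, h=816.598 m

start: X=-2038957.8538, Y=-4745799.0569, Z=-3730963.9596 m
→ geod (Bowring, a=6378388.000): φ=-36.02488100°, λ=-113.25001700°, h=816.5980 m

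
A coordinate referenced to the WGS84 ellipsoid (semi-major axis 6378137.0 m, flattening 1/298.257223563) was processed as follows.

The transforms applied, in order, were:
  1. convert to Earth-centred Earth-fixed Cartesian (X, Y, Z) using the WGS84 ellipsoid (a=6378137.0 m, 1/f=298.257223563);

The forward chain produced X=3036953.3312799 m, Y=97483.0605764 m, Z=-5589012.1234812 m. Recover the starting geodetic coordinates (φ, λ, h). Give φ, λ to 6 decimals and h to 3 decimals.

start: X=3036953.3313, Y=97483.0606, Z=-5589012.1235 m
→ geod (Bowring, a=6378137.000): φ=-61.63008200°, λ=1.83850400°, h=-36.3230 m

φ=-61.630082°, λ=1.838504°, h=-36.323 m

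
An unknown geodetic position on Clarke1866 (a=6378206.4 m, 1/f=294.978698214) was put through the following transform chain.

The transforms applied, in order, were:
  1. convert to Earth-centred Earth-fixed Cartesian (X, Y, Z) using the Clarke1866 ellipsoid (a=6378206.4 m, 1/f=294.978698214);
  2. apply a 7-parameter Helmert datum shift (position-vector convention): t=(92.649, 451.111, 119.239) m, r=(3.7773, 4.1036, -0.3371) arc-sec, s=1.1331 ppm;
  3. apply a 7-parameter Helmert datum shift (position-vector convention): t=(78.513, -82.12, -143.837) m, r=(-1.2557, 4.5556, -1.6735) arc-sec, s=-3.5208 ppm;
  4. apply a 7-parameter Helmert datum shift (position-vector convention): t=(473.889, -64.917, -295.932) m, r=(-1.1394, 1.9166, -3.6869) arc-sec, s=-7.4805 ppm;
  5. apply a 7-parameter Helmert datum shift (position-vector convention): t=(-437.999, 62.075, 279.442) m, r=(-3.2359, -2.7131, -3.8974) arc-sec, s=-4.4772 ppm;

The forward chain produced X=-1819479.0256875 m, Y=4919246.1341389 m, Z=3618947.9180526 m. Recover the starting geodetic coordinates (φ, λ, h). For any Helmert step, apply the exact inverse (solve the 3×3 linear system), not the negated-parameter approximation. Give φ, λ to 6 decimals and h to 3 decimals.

start: X=-1819479.0257, Y=4919246.1341, Z=3618947.9181 m
→ Helmert⁻¹: X=-1819094.5186, Y=4919114.9396, Z=3618785.7765
→ Helmert⁻¹: X=-1819703.5757, Y=4919164.1364, Z=3619119.0460
→ Helmert⁻¹: X=-1819908.3430, Y=4919226.7772, Z=3619265.3783
→ Helmert⁻¹: X=-1820078.9683, Y=4918833.3927, Z=3619015.7503
→ geod (Bowring, a=6378206.400): φ=34.78869000°, λ=110.30560700°, h=988.3450 m

φ=34.788690°, λ=110.305607°, h=988.345 m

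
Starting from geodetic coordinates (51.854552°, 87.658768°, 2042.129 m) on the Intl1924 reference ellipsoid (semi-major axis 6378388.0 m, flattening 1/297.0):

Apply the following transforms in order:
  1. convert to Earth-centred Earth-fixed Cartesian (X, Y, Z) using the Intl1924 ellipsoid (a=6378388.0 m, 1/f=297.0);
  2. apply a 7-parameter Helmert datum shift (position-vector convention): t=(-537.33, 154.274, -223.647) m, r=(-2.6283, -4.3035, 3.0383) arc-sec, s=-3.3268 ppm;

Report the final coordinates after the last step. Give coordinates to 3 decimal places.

X=160625.963 m, Y=3946062.523 m, Z=4994240.654 m

start: φ=51.854552°, λ=87.658768°, h=2042.129 m
→ ECEF (a=6378388.000, f=1/297.0): X=161326.1581, Y=3945855.3581, Z=4994527.8304
→ Helmert 7p (PV): X=160625.9635, Y=3946062.5232, Z=4994240.6542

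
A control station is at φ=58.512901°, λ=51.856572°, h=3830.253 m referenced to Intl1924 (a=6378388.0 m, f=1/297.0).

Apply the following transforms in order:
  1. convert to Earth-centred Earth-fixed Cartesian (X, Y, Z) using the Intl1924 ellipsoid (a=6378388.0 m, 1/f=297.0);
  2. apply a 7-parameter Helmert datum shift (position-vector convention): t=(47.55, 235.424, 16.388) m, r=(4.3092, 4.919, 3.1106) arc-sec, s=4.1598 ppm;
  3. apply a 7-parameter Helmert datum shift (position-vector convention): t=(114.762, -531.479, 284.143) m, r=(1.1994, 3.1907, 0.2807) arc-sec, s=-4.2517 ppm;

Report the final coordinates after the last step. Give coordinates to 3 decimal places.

start: φ=58.512901°, λ=51.856572°, h=3830.253 m
→ ECEF (a=6378388.000, f=1/297.0): X=2063909.1439, Y=2628096.0514, Z=5419174.8473
→ Helmert 7p (PV): X=2064054.8828, Y=2628260.3173, Z=5419219.4630
→ Helmert 7p (PV): X=2064241.1216, Y=2627688.9608, Z=5419463.9194

X=2064241.122 m, Y=2627688.961 m, Z=5419463.919 m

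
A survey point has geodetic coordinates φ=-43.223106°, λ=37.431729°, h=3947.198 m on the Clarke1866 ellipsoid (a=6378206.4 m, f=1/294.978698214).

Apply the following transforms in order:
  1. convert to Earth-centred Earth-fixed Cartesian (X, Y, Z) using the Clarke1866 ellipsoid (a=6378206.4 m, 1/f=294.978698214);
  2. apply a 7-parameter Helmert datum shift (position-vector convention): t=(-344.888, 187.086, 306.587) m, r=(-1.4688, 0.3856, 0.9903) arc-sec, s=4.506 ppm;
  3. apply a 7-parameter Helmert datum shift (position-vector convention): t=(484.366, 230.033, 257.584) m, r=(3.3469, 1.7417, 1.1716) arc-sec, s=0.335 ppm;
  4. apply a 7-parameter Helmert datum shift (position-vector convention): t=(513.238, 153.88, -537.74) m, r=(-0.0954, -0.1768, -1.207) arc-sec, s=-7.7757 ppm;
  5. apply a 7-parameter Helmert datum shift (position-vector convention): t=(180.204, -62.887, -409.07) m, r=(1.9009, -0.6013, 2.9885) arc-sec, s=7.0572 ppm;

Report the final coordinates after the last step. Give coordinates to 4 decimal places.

start: φ=-43.223106°, λ=37.431729°, h=3947.198 m
→ ECEF (a=6378206.400, f=1/294.978698214): X=3698833.7842, Y=2831219.0085, Z=-4348097.5466
→ Helmert 7p (PV): X=3698483.8416, Y=2831405.6479, Z=-4347837.6280
→ Helmert 7p (PV): X=3698916.6508, Y=2831728.1861, Z=-4347566.7875
→ Helmert 7p (PV): X=3699421.4239, Y=2831836.3919, Z=-4348068.8613
→ Helmert 7p (PV): X=3699599.3812, Y=2831887.1611, Z=-4348471.7340

X=3699599.3812 m, Y=2831887.1611 m, Z=-4348471.7340 m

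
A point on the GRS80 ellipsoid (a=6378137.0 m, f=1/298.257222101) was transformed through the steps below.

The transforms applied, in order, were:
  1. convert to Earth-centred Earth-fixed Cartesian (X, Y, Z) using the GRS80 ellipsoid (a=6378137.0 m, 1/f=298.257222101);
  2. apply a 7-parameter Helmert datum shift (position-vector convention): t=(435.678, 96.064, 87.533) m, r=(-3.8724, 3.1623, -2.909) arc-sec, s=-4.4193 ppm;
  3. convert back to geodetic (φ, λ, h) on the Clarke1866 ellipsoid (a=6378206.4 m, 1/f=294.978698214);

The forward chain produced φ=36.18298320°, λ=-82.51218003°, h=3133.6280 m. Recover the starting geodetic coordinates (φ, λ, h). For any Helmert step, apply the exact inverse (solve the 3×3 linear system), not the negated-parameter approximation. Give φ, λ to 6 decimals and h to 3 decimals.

start: φ=36.182983°, λ=-82.512180°, h=3133.628 m
→ ECEF (a=6378206.400, f=1/294.978698214): X=671996.3107, Y=-5112717.1936, Z=3746258.1210
→ Helmert⁻¹: X=671578.2764, Y=-5112896.7104, Z=3746101.4505
→ geod (Bowring, a=6378137.000): φ=36.17914700°, λ=-82.51704500°, h=3127.5150 m

φ=36.179147°, λ=-82.517045°, h=3127.515 m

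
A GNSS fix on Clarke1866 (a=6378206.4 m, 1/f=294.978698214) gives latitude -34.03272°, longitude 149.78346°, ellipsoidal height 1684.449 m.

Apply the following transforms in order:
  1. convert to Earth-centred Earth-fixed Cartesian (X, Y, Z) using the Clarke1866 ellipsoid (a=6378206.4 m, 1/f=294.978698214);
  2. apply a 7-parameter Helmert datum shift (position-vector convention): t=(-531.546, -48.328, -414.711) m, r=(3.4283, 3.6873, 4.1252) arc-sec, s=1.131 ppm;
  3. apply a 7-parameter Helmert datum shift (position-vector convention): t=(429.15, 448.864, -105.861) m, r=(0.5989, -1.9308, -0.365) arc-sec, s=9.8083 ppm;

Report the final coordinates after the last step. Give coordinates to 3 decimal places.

start: φ=-34.032720°, λ=149.783460°, h=1684.449 m
→ ECEF (a=6378206.400, f=1/294.978698214): X=-4573615.7740, Y=2663675.7811, Z=-3550212.1847
→ Helmert 7p (PV): X=-4574269.2307, Y=2663598.0031, Z=-3550504.8778
→ Helmert 7p (PV): X=-4573846.9972, Y=2664091.3962, Z=-3550680.6484

X=-4573846.997 m, Y=2664091.396 m, Z=-3550680.648 m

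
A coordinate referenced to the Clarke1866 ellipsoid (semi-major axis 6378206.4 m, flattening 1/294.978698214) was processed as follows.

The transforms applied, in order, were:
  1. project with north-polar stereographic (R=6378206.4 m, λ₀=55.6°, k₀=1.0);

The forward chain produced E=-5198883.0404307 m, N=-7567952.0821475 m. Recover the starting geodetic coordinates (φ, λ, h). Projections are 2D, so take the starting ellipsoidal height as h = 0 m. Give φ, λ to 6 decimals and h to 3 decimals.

φ=18.509915°, λ=21.112478°, h=0.000 m

start: E=-5198883.0404, N=-7567952.0821 m
→ stereo⁻¹: φ=18.50991500°, λ=21.11247800°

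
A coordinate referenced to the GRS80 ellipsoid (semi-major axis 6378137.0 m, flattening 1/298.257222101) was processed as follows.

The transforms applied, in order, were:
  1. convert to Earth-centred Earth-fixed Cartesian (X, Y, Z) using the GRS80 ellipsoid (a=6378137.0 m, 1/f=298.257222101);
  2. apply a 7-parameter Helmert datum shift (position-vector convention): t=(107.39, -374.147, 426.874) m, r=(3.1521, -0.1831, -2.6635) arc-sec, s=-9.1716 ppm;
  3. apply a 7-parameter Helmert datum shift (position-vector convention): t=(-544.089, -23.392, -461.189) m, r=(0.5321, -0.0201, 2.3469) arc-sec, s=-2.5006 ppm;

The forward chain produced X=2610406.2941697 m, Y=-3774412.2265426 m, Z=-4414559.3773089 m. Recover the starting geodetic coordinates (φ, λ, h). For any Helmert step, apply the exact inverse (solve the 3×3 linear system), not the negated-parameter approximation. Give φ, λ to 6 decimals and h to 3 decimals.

start: X=2610406.2942, Y=-3774412.2265, Z=-4414559.3773 m
→ Helmert⁻¹: X=2610913.5361, Y=-3774439.3670, Z=-4414099.7438
→ Helmert⁻¹: X=2610874.9083, Y=-3774133.5821, Z=-4414511.7485
→ geod (Bowring, a=6378137.000): φ=-44.08080600°, λ=-55.32524100°, h=-49.0570 m

φ=-44.080806°, λ=-55.325241°, h=-49.057 m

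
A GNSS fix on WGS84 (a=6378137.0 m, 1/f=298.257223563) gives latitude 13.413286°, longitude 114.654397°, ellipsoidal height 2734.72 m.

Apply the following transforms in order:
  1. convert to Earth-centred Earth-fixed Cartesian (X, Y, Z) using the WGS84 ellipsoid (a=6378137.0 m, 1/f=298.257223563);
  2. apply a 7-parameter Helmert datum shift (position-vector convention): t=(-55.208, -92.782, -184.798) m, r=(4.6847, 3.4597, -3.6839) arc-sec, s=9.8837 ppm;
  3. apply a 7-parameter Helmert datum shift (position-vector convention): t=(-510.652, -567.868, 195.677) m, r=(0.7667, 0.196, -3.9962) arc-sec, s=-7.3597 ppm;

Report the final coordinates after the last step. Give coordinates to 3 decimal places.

X=-2589937.183 m, Y=5641431.774 m, Z=1470762.605 m

start: φ=13.413286°, λ=114.654397°, h=2734.720 m
→ ECEF (a=6378137.000, f=1/298.257223563): X=-2589600.9256, Y=5642020.6283, Z=1470553.0025
→ Helmert 7p (PV): X=-2589556.2947, Y=5641996.4616, Z=1470554.3183
→ Helmert 7p (PV): X=-2589937.1830, Y=5641431.7741, Z=1470762.6047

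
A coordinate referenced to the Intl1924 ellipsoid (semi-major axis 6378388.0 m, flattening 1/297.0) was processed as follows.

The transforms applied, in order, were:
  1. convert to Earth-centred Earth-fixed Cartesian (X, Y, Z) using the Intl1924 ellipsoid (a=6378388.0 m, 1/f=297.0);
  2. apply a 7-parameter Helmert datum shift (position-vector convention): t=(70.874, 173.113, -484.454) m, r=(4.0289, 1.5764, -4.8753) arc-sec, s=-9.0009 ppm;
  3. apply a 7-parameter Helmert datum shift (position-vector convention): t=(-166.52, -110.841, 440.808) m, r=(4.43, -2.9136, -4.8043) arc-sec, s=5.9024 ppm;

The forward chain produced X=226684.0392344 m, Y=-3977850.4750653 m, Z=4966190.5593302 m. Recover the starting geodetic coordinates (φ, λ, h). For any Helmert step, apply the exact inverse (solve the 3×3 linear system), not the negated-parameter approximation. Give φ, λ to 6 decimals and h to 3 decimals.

φ=51.450970°, λ=-86.733798°, h=1725.274 m

start: X=226684.0392, Y=-3977850.4751, Z=4966190.5593 m
→ Helmert⁻¹: X=227012.0109, Y=-3977604.2167, Z=4965802.6630
→ Helmert⁻¹: X=226999.2409, Y=-3977710.7610, Z=4966411.2486
→ geod (Bowring, a=6378388.000): φ=51.45097000°, λ=-86.73379800°, h=1725.2740 m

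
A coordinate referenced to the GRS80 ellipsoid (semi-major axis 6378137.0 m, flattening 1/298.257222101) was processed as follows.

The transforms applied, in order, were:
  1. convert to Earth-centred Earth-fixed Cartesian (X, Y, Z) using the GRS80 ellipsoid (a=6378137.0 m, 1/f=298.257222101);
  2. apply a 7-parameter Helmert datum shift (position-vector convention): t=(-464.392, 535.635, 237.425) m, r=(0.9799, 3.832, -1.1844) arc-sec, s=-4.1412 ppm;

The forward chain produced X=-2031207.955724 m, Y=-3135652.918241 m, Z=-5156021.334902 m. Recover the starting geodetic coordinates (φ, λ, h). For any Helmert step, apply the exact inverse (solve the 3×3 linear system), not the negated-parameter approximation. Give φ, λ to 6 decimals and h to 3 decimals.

start: X=-2031207.9557, Y=-3135652.9182, Z=-5156021.3349 m
→ Helmert⁻¹: X=-2030638.1707, Y=-3136237.6971, Z=-5156302.9391
→ geod (Bowring, a=6378137.000): φ=-54.25560900°, λ=-122.92208200°, h=3557.4400 m

φ=-54.255609°, λ=-122.922082°, h=3557.440 m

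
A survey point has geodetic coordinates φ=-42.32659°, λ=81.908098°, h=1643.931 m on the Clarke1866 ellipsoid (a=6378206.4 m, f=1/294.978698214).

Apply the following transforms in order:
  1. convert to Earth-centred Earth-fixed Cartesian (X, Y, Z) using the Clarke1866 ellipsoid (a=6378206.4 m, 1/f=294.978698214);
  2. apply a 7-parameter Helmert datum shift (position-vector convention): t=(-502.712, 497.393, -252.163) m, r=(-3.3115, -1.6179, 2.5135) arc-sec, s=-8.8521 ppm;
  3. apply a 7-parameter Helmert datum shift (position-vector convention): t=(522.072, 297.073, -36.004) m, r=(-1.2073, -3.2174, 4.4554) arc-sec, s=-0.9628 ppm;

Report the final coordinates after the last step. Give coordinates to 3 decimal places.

start: φ=-42.326590°, λ=81.908098°, h=1643.931 m
→ ECEF (a=6378206.400, f=1/294.978698214): X=664955.7125, Y=4676960.9596, Z=-4273399.2778
→ Helmert 7p (PV): X=664423.6417, Y=4677356.4475, Z=-4273683.4826
→ Helmert 7p (PV): X=664910.7039, Y=4677638.3544, Z=-4273732.3852

X=664910.704 m, Y=4677638.354 m, Z=-4273732.385 m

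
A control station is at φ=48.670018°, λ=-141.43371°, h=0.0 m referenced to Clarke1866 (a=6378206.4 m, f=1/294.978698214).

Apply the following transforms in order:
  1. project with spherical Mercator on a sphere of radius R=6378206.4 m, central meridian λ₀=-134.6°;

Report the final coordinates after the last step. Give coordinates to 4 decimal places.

start: φ=48.670018°, λ=-141.433710°, h=0.000 m
→ merc (R=6378206.4, λ₀=-134.6°): E=-760733.3948, N=6219122.3778

E=-760733.3948 m, N=6219122.3778 m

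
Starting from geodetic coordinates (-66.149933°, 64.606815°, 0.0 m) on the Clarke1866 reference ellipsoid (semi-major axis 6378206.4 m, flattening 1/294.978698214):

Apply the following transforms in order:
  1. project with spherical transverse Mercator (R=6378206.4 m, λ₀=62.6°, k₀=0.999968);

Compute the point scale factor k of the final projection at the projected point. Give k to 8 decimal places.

start: φ=-66.149933°, λ=64.606815°, h=0.000 m
→ into tm (λ₀=62.6°): φ=-66.14993300°, λ−λ₀=2.00681500°
scale k = 1.00006826

1.00006826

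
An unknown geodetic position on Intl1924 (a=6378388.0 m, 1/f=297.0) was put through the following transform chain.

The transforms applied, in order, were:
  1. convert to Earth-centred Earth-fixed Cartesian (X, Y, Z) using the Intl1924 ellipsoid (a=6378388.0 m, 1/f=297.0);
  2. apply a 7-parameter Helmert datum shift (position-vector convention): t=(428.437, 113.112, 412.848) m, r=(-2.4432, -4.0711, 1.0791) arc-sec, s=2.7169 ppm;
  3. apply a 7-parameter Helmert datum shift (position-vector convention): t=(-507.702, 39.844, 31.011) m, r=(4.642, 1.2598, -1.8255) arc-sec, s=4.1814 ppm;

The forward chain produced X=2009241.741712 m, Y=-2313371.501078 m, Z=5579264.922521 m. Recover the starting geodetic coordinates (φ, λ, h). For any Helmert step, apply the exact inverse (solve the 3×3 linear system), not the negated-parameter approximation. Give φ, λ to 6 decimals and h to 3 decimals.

start: X=2009241.7417, Y=-2313371.5011, Z=5579264.9225 m
→ Helmert⁻¹: X=2009727.4367, Y=-2313258.3233, Z=5579274.9174
→ Helmert⁻¹: X=2009391.5474, Y=-2313441.7430, Z=5578779.8497
→ geod (Bowring, a=6378388.000): φ=61.38403600°, λ=-49.02332200°, h=3069.0550 m

φ=61.384036°, λ=-49.023322°, h=3069.055 m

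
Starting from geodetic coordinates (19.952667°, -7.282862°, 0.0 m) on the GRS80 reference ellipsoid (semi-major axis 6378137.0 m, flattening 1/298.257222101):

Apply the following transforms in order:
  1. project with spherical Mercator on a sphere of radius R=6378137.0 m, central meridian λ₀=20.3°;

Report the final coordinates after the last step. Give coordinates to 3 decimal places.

E=-3070510.152 m, N=2267424.526 m

start: φ=19.952667°, λ=-7.282862°, h=0.000 m
→ merc (R=6378137.0, λ₀=20.3°): E=-3070510.1525, N=2267424.5256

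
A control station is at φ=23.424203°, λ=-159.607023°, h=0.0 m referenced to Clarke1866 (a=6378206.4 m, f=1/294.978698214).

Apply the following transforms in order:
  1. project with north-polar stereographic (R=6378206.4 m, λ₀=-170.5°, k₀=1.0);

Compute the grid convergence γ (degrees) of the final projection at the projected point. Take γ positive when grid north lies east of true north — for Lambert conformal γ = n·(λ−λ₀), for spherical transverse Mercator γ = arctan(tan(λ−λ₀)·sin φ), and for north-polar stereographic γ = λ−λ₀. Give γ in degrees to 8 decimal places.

start: φ=23.424203°, λ=-159.607023°, h=0.000 m
→ into stereo (λ₀=-170.5°): φ=23.42420300°, λ−λ₀=10.89297700°
convergence γ = 10.89297700°

10.89297700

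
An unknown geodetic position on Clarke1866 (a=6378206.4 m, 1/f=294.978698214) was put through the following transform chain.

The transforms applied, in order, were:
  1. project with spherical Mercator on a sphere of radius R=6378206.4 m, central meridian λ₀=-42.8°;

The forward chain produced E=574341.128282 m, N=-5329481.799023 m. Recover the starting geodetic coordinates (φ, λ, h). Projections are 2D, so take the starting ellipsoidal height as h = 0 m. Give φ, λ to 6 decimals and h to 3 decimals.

φ=-43.114550°, λ=-37.640662°, h=0.000 m

start: E=574341.1283, N=-5329481.7990 m
→ merc⁻¹: φ=-43.11455000°, λ=-37.64066200°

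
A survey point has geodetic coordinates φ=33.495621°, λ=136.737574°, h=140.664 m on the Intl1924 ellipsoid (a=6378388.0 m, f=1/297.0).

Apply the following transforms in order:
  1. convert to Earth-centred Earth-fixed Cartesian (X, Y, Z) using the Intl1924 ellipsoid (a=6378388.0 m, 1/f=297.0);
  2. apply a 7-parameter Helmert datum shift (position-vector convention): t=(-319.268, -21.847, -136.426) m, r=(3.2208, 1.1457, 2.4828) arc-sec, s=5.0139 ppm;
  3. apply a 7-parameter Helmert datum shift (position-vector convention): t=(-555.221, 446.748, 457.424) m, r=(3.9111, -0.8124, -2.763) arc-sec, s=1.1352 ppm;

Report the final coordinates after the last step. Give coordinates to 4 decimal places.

X=-3878444.1501 m, Y=3649557.8922 m, Z=3500535.0150 m

start: φ=33.495621°, λ=136.737574°, h=140.664 m
→ ECEF (a=6378388.000, f=1/297.0): X=-3877556.4289, Y=3649226.2989, Z=3500060.0549
→ Helmert 7p (PV): X=-3877919.6231, Y=3649121.4212, Z=3500019.6984
→ Helmert 7p (PV): X=-3878444.1501, Y=3649557.8922, Z=3500535.0150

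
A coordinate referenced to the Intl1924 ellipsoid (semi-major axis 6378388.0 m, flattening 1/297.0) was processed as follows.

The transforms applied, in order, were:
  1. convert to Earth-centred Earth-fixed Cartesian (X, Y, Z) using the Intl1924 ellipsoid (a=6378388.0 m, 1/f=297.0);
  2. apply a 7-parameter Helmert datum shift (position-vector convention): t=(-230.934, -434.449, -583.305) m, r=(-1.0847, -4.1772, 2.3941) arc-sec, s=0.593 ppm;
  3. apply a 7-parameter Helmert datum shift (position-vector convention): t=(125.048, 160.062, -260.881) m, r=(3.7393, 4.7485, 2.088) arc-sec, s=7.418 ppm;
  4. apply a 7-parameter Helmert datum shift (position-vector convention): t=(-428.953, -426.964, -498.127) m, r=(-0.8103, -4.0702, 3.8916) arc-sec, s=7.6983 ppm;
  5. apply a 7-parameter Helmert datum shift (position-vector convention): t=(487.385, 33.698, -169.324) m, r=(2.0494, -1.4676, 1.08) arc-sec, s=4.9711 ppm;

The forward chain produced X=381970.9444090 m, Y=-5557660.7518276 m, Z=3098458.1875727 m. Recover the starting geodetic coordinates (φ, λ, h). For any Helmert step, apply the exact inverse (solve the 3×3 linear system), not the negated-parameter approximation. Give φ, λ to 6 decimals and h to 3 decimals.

start: X=381970.9444, Y=-5557660.7518, Z=3098458.1876 m
→ Helmert⁻¹: X=381474.6107, Y=-5557638.0319, Z=3098664.6132
→ Helmert⁻¹: X=381856.9306, Y=-5557187.6663, Z=3099109.5159
→ Helmert⁻¹: X=381601.4416, Y=-5557254.1782, Z=3099456.9364
→ Helmert⁻¹: X=381830.4314, Y=-5556837.1681, Z=3100001.4482
→ geod (Bowring, a=6378388.000): φ=29.26301600°, λ=-86.06917800°, h=1210.1480 m

φ=29.263016°, λ=-86.069178°, h=1210.148 m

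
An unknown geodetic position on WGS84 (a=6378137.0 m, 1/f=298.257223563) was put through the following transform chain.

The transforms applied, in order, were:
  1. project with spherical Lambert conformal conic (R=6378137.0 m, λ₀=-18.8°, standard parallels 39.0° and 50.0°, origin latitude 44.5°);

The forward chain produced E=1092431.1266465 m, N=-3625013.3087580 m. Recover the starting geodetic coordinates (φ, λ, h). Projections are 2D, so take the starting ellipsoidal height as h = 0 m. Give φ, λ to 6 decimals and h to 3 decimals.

φ=12.812231°, λ=-9.985026°, h=0.000 m

start: E=1092431.1266, N=-3625013.3088 m
→ lcc⁻¹: φ=12.81223100°, λ=-9.98502600°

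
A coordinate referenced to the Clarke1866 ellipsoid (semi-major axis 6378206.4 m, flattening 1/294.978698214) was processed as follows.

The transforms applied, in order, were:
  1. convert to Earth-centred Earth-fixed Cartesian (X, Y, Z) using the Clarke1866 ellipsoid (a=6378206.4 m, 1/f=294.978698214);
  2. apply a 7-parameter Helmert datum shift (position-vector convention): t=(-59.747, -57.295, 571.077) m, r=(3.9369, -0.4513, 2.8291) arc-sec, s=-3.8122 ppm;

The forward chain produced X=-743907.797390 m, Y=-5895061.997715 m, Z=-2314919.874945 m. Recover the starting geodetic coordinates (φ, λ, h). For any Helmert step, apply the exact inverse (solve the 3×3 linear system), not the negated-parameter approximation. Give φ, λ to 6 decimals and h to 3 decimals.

φ=-21.421628°, λ=-97.192513°, h=1662.196 m

start: X=-743907.7974, Y=-5895061.9977, Z=-2314919.8749 m
→ Helmert⁻¹: X=-743936.8079, Y=-5895061.1649, Z=-2315385.6345
→ geod (Bowring, a=6378206.400): φ=-21.42162800°, λ=-97.19251300°, h=1662.1960 m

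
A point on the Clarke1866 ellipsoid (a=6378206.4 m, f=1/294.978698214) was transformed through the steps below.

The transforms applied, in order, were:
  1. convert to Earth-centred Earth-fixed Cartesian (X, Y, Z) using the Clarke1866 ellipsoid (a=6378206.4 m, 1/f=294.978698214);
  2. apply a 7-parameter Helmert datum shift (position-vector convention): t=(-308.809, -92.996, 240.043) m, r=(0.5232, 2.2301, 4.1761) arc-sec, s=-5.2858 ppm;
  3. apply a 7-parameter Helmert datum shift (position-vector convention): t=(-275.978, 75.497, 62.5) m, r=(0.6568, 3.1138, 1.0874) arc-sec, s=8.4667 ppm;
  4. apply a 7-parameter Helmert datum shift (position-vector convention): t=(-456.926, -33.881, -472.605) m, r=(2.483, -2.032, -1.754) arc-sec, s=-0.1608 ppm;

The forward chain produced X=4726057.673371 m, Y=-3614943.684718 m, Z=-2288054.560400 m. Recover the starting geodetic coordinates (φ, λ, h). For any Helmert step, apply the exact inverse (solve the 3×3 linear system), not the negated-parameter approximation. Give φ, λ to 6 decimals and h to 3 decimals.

start: X=4726057.6734, Y=-3614943.6847, Z=-2288054.5604 m
→ Helmert⁻¹: X=4726523.5632, Y=-3614897.7302, Z=-2287585.3703
→ Helmert⁻¹: X=4726774.9966, Y=-3614974.8236, Z=-2287545.6346
→ Helmert⁻¹: X=4727060.3363, Y=-3615002.4437, Z=-2287737.4927
→ geod (Bowring, a=6378206.400): φ=-21.15916000°, λ=-37.40682200°, h=96.7610 m

φ=-21.159160°, λ=-37.406822°, h=96.761 m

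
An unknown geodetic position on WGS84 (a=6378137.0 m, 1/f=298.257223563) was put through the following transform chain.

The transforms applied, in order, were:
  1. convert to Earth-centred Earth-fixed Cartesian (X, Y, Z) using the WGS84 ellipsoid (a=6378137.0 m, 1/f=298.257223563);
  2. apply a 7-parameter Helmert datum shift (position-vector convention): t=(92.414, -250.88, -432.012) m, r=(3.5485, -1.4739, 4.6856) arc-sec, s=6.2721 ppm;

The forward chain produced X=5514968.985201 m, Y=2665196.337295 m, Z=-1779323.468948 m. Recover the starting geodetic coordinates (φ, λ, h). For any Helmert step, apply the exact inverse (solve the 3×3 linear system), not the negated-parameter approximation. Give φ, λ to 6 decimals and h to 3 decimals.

start: X=5514968.9852, Y=2665196.3373, Z=-1779323.4689 m
→ Helmert⁻¹: X=5514889.8152, Y=2665274.6162, Z=-1778965.5596
→ geod (Bowring, a=6378137.000): φ=-16.29850600°, λ=25.79387500°, h=1811.2310 m

φ=-16.298506°, λ=25.793875°, h=1811.231 m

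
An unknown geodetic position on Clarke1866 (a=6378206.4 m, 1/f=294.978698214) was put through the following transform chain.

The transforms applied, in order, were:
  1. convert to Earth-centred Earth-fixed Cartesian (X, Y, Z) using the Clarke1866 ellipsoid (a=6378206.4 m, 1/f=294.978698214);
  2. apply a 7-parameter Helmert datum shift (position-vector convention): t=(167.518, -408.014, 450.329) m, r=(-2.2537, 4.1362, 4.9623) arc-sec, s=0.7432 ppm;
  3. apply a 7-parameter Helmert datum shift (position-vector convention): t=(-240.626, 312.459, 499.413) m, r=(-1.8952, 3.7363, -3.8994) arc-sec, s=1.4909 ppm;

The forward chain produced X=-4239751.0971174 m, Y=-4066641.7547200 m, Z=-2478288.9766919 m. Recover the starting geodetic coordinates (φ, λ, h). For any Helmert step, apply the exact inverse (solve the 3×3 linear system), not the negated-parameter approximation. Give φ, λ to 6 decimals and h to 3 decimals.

φ=-23.022910°, λ=-136.194086°, h=1448.508 m

start: X=-4239751.0971, Y=-4066641.7547, Z=-2478288.9767 m
→ Helmert⁻¹: X=-4239382.3614, Y=-4067005.5185, Z=-2478898.8551
→ Helmert⁻¹: X=-4239594.8386, Y=-4066465.3950, Z=-2479476.7886
→ geod (Bowring, a=6378206.400): φ=-23.02291000°, λ=-136.19408600°, h=1448.5080 m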